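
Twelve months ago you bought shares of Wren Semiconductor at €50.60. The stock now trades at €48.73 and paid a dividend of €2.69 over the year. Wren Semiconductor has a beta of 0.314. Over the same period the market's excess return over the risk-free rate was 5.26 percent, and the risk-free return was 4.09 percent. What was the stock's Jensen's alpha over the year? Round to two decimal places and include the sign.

-4.12%

Realised HPR = (P1 + D1 − P0) / P0 = (48.73 + 2.69 − 50.60) / 50.60 = 0.82 / 50.60 = 1.6206%
CAPM required = R_f + β·MRP = 4.09% + 0.314 × 5.26% = 5.74164%
α = realised − required = 1.6206% − 5.74164% = -4.12%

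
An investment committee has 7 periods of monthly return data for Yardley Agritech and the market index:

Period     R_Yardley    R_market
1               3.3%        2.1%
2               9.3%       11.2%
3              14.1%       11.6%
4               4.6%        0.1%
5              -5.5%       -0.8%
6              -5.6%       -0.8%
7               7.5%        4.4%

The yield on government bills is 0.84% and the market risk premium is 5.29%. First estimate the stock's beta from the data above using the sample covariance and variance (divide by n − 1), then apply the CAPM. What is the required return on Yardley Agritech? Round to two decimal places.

7.11%

Mean R_i = (3.3 + 9.3 + 14.1 + 4.6 − 5.5 − 5.6 + 7.5) / 7 = 3.9571%
Mean R_m = (2.1 + 11.2 + 11.6 + 0.1 − 0.8 − 0.8 + 4.4) / 7 = 3.9714%
Σ(R_i − R̄_i)(R_m − R̄_m) = 206.9814  ⇒  Cov = 206.9814 / 6 = 34.4969
Σ(R_m − R̄_m)² = 174.6543  ⇒  Var(R_m) = 174.6543 / 6 = 29.1091
β = Cov / Var(R_m) = 34.4969 / 29.1091 = 1.1851
E(R) = R_f + β × MRP = 0.84% + 1.1851 × 5.29% = 7.11%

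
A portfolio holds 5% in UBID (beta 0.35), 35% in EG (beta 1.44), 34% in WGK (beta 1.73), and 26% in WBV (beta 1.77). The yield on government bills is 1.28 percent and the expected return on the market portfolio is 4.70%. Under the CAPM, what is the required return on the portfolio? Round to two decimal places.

β_P = Σ w_i β_i = 0.05×0.35 + 0.35×1.44 + 0.34×1.73 + 0.26×1.77 = 1.5699
MRP = 4.70% − 1.28% = 3.42%
E(R_P) = R_f + β_P × MRP = 1.28% + 1.5699 × 3.42% = 6.65%

6.65%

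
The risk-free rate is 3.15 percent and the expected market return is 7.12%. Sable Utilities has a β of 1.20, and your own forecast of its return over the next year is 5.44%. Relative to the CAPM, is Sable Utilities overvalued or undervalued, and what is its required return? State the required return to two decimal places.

Overvalued; required return 7.91%

MRP = 7.12% − 3.15% = 3.97%
Required return = R_f + β·MRP = 3.15% + 1.20 × 3.97% = 7.91%
Forecast 5.44% < required 7.91% → the stock plots below the SML → overvalued.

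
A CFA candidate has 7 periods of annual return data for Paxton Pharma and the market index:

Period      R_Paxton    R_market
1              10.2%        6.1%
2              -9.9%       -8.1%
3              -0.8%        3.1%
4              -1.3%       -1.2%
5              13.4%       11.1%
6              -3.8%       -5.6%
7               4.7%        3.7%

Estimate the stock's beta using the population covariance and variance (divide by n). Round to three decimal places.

1.157

Mean R_i = (10.2 − 9.9 − 0.8 − 1.3 + 13.4 − 3.8 + 4.7) / 7 = 1.7857%
Mean R_m = (6.1 − 8.1 + 3.1 − 1.2 + 11.1 − 5.6 + 3.7) / 7 = 1.3000%
Σ(R_i − R̄_i)(R_m − R̄_m) = 312.6500  ⇒  Cov = 312.6500 / 7 = 44.6643
Σ(R_m − R̄_m)² = 270.3000  ⇒  Var(R_m) = 270.3000 / 7 = 38.6143
β = Cov / Var(R_m) = 44.6643 / 38.6143 = 1.1567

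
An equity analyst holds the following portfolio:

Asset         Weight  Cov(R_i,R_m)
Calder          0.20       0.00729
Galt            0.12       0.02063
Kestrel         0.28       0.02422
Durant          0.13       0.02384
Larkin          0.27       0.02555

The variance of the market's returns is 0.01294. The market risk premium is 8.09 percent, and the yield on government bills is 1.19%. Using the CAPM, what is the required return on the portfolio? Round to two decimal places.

β_Calder = 0.00729 / 0.01294 = 0.5634
β_Galt = 0.02063 / 0.01294 = 1.5943
β_Kestrel = 0.02422 / 0.01294 = 1.8717
β_Durant = 0.02384 / 0.01294 = 1.8423
β_Larkin = 0.02555 / 0.01294 = 1.9745
β_P = Σ w_i β_i = 0.20×0.5634 + 0.12×1.5943 + 0.28×1.8717 + 0.13×1.8423 + 0.27×1.9745 = 1.6007
E(R_P) = R_f + β_P × MRP = 1.19% + 1.6007 × 8.09% = 14.14%

14.14%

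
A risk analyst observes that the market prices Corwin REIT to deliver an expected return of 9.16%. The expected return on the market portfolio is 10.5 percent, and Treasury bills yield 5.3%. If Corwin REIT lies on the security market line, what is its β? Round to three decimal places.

0.742

MRP = 10.5% − 5.3% = 5.20%
β = (E(R) − R_f) / MRP = (9.16% − 5.3%) / 5.2% = 3.86% / 5.2% = 0.742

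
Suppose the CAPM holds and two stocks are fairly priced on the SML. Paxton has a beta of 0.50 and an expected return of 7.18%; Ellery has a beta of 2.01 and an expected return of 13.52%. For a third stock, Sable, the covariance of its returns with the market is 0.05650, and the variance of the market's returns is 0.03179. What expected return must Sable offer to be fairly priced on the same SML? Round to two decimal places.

12.54%

MRP = (13.52% − 7.18%) / (2.01 − 0.50) = 4.1987%
R_f = 7.18% − 0.50 × 4.1987% = 5.0807%
β_Sable = Cov / Var(R_m) = 0.05650 / 0.03179 = 1.7773
E(R_Sable) = R_f + β × MRP = 5.0807% + 1.7773 × 4.1987% = 12.54%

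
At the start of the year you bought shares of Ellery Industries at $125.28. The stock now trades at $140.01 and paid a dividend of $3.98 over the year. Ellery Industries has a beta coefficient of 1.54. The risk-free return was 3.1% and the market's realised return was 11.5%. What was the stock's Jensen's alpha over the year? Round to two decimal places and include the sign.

Realised HPR = (P1 + D1 − P0) / P0 = (140.01 + 3.98 − 125.28) / 125.28 = 18.71 / 125.28 = 14.9345%
MRP = 11.5% − 3.1% = 8.40%
CAPM required = R_f + β·MRP = 3.1% + 1.54 × 8.4% = 16.0360%
α = realised − required = 14.9345% − 16.0360% = -1.10%

-1.10%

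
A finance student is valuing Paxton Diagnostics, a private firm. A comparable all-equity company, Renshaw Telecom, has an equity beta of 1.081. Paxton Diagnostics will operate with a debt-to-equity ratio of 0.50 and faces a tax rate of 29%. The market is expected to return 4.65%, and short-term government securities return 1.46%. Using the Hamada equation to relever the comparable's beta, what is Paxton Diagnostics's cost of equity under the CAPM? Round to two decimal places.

β_L = β_U × [1 + (1 − t)(D/E)] = 1.081 × [1 + (1 − 0.29) × 0.50]
    = 1.081 × [1 + 0.71 × 0.50] = 1.081 × 1.3550 = 1.4648
MRP = 4.65% − 1.46% = 3.19%
E(R) = R_f + β_L × MRP = 1.46% + 1.4648 × 3.19% = 6.13%

6.13%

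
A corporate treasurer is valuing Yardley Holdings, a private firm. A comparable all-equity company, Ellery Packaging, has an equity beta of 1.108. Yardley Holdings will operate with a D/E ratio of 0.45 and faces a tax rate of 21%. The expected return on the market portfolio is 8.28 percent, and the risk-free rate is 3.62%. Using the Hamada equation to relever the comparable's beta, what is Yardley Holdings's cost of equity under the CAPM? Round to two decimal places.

β_L = β_U × [1 + (1 − t)(D/E)] = 1.108 × [1 + (1 − 0.21) × 0.45]
    = 1.108 × [1 + 0.79 × 0.45] = 1.108 × 1.3555 = 1.5019
MRP = 8.28% − 3.62% = 4.66%
E(R) = R_f + β_L × MRP = 3.62% + 1.5019 × 4.66% = 10.62%

10.62%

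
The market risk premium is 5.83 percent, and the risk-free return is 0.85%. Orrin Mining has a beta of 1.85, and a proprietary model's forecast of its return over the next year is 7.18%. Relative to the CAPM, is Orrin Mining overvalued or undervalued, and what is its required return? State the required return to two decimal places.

Overvalued; required return 11.64%

Required return = R_f + β·MRP = 0.85% + 1.85 × 5.83% = 11.64%
Forecast 7.18% < required 11.64% → the stock plots below the SML → overvalued.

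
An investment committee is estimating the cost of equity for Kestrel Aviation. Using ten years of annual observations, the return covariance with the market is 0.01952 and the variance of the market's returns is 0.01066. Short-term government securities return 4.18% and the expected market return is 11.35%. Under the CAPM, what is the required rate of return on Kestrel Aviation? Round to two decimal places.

β = Cov(R_i, R_m) / Var(R_m) = 0.01952 / 0.01066 = 1.8311
MRP = 11.35% − 4.18% = 7.17%
E(R) = R_f + β × MRP = 4.18% + 1.8311 × 7.17% = 17.31%

17.31%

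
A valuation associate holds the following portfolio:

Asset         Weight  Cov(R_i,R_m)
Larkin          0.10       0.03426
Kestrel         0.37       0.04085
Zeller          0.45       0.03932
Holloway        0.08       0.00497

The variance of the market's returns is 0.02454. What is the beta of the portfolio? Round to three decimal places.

1.493

β_Larkin = 0.03426 / 0.02454 = 1.3961
β_Kestrel = 0.04085 / 0.02454 = 1.6646
β_Zeller = 0.03932 / 0.02454 = 1.6023
β_Holloway = 0.00497 / 0.02454 = 0.2025
β_P = Σ w_i β_i = 0.10×1.3961 + 0.37×1.6646 + 0.45×1.6023 + 0.08×0.2025 = 1.4927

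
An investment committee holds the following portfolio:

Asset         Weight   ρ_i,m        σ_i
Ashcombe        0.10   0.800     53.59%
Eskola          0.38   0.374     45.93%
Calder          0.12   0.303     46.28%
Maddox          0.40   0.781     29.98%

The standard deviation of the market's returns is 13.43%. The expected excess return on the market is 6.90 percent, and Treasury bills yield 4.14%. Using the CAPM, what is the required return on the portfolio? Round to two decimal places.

β_Ashcombe = 0.800 × 53.59% / 13.43% = 3.1923
β_Eskola = 0.374 × 45.93% / 13.43% = 1.2791
β_Calder = 0.303 × 46.28% / 13.43% = 1.0441
β_Maddox = 0.781 × 29.98% / 13.43% = 1.7434
β_P = Σ w_i β_i = 0.10×3.1923 + 0.38×1.2791 + 0.12×1.0441 + 0.40×1.7434 = 1.6279
E(R_P) = R_f + β_P × MRP = 4.14% + 1.6279 × 6.90% = 15.37%

15.37%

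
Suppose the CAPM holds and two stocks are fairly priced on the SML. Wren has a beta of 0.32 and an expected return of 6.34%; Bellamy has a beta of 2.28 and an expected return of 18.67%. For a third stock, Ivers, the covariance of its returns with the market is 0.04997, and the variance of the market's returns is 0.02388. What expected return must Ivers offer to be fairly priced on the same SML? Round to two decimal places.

17.49%

MRP = (18.67% − 6.34%) / (2.28 − 0.32) = 6.2908%
R_f = 6.34% − 0.32 × 6.2908% = 4.3269%
β_Ivers = Cov / Var(R_m) = 0.04997 / 0.02388 = 2.0925
E(R_Ivers) = R_f + β × MRP = 4.3269% + 2.0925 × 6.2908% = 17.49%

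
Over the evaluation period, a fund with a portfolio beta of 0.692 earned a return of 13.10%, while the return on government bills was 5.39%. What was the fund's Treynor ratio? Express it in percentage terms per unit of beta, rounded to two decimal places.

Treynor = (R_P − R_f) / β_P = (13.10% − 5.39%) / 0.6920 = 7.71% / 0.6920 = 11.14%

11.14%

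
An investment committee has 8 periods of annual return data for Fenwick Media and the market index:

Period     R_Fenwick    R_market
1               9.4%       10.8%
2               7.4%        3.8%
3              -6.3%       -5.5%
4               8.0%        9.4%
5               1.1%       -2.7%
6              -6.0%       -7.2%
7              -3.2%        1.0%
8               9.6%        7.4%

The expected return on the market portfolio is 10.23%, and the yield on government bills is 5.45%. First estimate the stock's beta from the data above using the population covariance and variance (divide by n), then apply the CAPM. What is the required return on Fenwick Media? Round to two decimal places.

Mean R_i = (9.4 + 7.4 − 6.3 + 8.0 + 1.1 − 6.0 − 3.2 + 9.6) / 8 = 2.5000%
Mean R_m = (10.8 + 3.8 − 5.5 + 9.4 − 2.7 − 7.2 + 1.0 + 7.4) / 8 = 2.1250%
Σ(R_i − R̄_i)(R_m − R̄_m) = 305.0600  ⇒  Cov = 305.0600 / 8 = 38.1325
Σ(R_m − R̄_m)² = 328.4550  ⇒  Var(R_m) = 328.4550 / 8 = 41.0569
β = Cov / Var(R_m) = 38.1325 / 41.0569 = 0.9288
MRP = 10.23% − 5.45% = 4.78%
E(R) = R_f + β × MRP = 5.45% + 0.9288 × 4.78% = 9.89%

9.89%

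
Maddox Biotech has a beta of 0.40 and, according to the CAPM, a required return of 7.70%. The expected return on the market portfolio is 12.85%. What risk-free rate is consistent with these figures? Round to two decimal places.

E(R) = R_f + β(E(R_m) − R_f) = R_f(1 − β) + β·E(R_m)
7.70% = R_f × (1 − 0.40) + 0.40 × 12.85%
7.70% = R_f × 0.60 + 5.1400%
R_f = (7.70% − 5.1400%) / 0.60 = 4.27%

4.27%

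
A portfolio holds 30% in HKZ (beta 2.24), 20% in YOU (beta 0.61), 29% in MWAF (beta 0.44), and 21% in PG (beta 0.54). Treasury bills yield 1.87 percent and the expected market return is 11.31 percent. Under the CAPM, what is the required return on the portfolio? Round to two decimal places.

β_P = Σ w_i β_i = 0.30×2.24 + 0.20×0.61 + 0.29×0.44 + 0.21×0.54 = 1.0350
MRP = 11.31% − 1.87% = 9.44%
E(R_P) = R_f + β_P × MRP = 1.87% + 1.0350 × 9.44% = 11.64%

11.64%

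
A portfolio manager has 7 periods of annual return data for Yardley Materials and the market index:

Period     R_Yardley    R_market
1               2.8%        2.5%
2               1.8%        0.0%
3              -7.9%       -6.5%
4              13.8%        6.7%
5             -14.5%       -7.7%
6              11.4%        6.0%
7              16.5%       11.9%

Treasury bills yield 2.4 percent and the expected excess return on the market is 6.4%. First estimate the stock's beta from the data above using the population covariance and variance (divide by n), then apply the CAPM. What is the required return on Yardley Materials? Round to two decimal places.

12.49%

Mean R_i = (2.8 + 1.8 − 7.9 + 13.8 − 14.5 + 11.4 + 16.5) / 7 = 3.4143%
Mean R_m = (2.5 + 0.0 − 6.5 + 6.7 − 7.7 + 6.0 + 11.9) / 7 = 1.8429%
Σ(R_i − R̄_i)(R_m − R̄_m) = 483.1657  ⇒  Cov = 483.1657 / 7 = 69.0237
Σ(R_m − R̄_m)² = 306.5171  ⇒  Var(R_m) = 306.5171 / 7 = 43.7882
β = Cov / Var(R_m) = 69.0237 / 43.7882 = 1.5763
E(R) = R_f + β × MRP = 2.4% + 1.5763 × 6.4% = 12.49%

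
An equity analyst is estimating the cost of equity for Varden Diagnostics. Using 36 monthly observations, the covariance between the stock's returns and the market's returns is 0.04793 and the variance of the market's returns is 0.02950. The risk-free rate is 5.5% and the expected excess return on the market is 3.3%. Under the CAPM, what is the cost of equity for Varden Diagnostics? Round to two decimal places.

10.86%

β = Cov(R_i, R_m) / Var(R_m) = 0.04793 / 0.02950 = 1.6247
E(R) = R_f + β × MRP = 5.5% + 1.6247 × 3.3% = 10.86%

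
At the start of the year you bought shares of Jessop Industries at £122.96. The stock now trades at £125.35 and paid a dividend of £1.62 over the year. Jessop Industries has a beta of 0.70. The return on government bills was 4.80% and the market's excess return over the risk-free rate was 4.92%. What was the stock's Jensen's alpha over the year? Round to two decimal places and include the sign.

-4.98%

Realised HPR = (P1 + D1 − P0) / P0 = (125.35 + 1.62 − 122.96) / 122.96 = 4.01 / 122.96 = 3.2612%
CAPM required = R_f + β·MRP = 4.80% + 0.70 × 4.92% = 8.2440%
α = realised − required = 3.2612% − 8.2440% = -4.98%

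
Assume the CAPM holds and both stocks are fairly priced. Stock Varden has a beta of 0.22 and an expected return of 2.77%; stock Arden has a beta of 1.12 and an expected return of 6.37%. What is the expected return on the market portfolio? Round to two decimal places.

5.89%

Both satisfy E(R) = R_f + β·MRP, so the slope of the SML is
MRP = (6.37% − 2.77%) / (1.12 − 0.22) = 3.60% / 0.90 = 4.0000%
R_f = E(R_Varden) − β_Varden·MRP = 2.77% − 0.22 × 4.0000% = 1.8900%
E(R_m) = R_f + MRP = 1.8900% + 4.0000% = 5.89%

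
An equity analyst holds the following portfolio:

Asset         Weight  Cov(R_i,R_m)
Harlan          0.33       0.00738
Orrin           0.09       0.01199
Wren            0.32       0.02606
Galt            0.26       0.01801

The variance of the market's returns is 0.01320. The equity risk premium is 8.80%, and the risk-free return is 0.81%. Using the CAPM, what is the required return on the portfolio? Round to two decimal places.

11.83%

β_Harlan = 0.00738 / 0.01320 = 0.5591
β_Orrin = 0.01199 / 0.01320 = 0.9083
β_Wren = 0.02606 / 0.01320 = 1.9742
β_Galt = 0.01801 / 0.01320 = 1.3644
β_P = Σ w_i β_i = 0.33×0.5591 + 0.09×0.9083 + 0.32×1.9742 + 0.26×1.3644 = 1.2527
E(R_P) = R_f + β_P × MRP = 0.81% + 1.2527 × 8.80% = 11.83%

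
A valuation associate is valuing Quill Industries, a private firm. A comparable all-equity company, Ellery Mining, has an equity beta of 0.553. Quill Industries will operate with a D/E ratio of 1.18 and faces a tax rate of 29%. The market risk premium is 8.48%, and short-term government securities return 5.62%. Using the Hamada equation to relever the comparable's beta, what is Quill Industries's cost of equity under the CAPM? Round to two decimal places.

14.24%

β_L = β_U × [1 + (1 − t)(D/E)] = 0.553 × [1 + (1 − 0.29) × 1.18]
    = 0.553 × [1 + 0.71 × 1.18] = 0.553 × 1.8378 = 1.0163
E(R) = R_f + β_L × MRP = 5.62% + 1.0163 × 8.48% = 14.24%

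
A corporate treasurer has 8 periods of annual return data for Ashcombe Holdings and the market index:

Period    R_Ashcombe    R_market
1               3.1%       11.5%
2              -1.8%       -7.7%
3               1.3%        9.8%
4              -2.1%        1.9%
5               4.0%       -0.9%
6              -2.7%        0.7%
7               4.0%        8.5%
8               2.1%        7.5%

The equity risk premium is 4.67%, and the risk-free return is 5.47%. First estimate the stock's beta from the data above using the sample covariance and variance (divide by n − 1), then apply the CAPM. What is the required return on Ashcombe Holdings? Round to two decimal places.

Mean R_i = (3.1 − 1.8 + 1.3 − 2.1 + 4.0 − 2.7 + 4.0 + 2.1) / 8 = 0.9875%
Mean R_m = (11.5 − 7.7 + 9.8 + 1.9 − 0.9 + 0.7 + 8.5 + 7.5) / 8 = 3.9125%
Σ(R_i − R̄_i)(R_m − R̄_m) = 71.6113  ⇒  Cov = 71.6113 / 7 = 10.2302
Σ(R_m − R̄_m)² = 298.5288  ⇒  Var(R_m) = 298.5288 / 7 = 42.6470
β = Cov / Var(R_m) = 10.2302 / 42.6470 = 0.2399
E(R) = R_f + β × MRP = 5.47% + 0.2399 × 4.67% = 6.59%

6.59%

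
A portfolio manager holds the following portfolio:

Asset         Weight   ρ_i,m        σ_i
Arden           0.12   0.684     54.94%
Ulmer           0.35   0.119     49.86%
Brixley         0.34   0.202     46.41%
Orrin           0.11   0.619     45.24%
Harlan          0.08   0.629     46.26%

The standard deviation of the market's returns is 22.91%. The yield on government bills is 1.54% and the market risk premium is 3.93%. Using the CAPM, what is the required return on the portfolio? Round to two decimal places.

β_Arden = 0.684 × 54.94% / 22.91% = 1.6403
β_Ulmer = 0.119 × 49.86% / 22.91% = 0.2590
β_Brixley = 0.202 × 46.41% / 22.91% = 0.4092
β_Orrin = 0.619 × 45.24% / 22.91% = 1.2223
β_Harlan = 0.629 × 46.26% / 22.91% = 1.2701
β_P = Σ w_i β_i = 0.12×1.6403 + 0.35×0.2590 + 0.34×0.4092 + 0.11×1.2223 + 0.08×1.2701 = 0.6627
E(R_P) = R_f + β_P × MRP = 1.54% + 0.6627 × 3.93% = 4.14%

4.14%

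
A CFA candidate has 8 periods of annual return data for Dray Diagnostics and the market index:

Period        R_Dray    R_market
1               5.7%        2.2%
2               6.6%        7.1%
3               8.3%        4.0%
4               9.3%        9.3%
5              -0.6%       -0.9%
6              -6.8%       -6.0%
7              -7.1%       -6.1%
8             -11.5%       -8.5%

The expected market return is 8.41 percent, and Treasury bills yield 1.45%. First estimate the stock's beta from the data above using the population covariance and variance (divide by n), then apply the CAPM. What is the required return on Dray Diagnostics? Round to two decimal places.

9.72%

Mean R_i = (5.7 + 6.6 + 8.3 + 9.3 − 0.6 − 6.8 − 7.1 − 11.5) / 8 = 0.4875%
Mean R_m = (2.2 + 7.1 + 4.0 + 9.3 − 0.9 − 6.0 − 6.1 − 8.5) / 8 = 0.1375%
Σ(R_i − R̄_i)(R_m − R̄_m) = 360.9538  ⇒  Cov = 360.9538 / 8 = 45.1192
Σ(R_m − R̄_m)² = 303.8588  ⇒  Var(R_m) = 303.8588 / 8 = 37.9824
β = Cov / Var(R_m) = 45.1192 / 37.9824 = 1.1879
MRP = 8.41% − 1.45% = 6.96%
E(R) = R_f + β × MRP = 1.45% + 1.1879 × 6.96% = 9.72%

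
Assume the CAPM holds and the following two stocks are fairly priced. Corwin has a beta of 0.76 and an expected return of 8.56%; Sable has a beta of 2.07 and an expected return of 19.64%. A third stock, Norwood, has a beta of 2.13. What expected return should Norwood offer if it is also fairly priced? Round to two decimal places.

MRP (SML slope) = (19.64% − 8.56%) / (2.07 − 0.76) = 11.08% / 1.31 = 8.4580%
R_f (intercept) = 8.56% − 0.76 × 8.4580% = 2.1319%
E(R_Norwood) = R_f + β × MRP = 2.1319% + 2.13 × 8.4580% = 20.15%

20.15%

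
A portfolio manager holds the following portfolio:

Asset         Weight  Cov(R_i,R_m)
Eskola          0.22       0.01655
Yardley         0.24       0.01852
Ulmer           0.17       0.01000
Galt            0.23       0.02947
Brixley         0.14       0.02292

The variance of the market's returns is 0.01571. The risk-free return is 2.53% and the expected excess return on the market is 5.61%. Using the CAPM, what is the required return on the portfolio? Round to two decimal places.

β_Eskola = 0.01655 / 0.01571 = 1.0535
β_Yardley = 0.01852 / 0.01571 = 1.1789
β_Ulmer = 0.01000 / 0.01571 = 0.6365
β_Galt = 0.02947 / 0.01571 = 1.8759
β_Brixley = 0.02292 / 0.01571 = 1.4589
β_P = Σ w_i β_i = 0.22×1.0535 + 0.24×1.1789 + 0.17×0.6365 + 0.23×1.8759 + 0.14×1.4589 = 1.2586
E(R_P) = R_f + β_P × MRP = 2.53% + 1.2586 × 5.61% = 9.59%

9.59%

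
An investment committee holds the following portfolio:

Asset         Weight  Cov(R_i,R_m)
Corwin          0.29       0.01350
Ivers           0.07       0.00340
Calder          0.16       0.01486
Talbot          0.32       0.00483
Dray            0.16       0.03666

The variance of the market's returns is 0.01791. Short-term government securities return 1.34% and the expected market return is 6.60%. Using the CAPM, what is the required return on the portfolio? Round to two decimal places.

5.43%

β_Corwin = 0.01350 / 0.01791 = 0.7538
β_Ivers = 0.00340 / 0.01791 = 0.1898
β_Calder = 0.01486 / 0.01791 = 0.8297
β_Talbot = 0.00483 / 0.01791 = 0.2697
β_Dray = 0.03666 / 0.01791 = 2.0469
β_P = Σ w_i β_i = 0.29×0.7538 + 0.07×0.1898 + 0.16×0.8297 + 0.32×0.2697 + 0.16×2.0469 = 0.7784
MRP = 6.60% − 1.34% = 5.26%
E(R_P) = R_f + β_P × MRP = 1.34% + 0.7784 × 5.26% = 5.43%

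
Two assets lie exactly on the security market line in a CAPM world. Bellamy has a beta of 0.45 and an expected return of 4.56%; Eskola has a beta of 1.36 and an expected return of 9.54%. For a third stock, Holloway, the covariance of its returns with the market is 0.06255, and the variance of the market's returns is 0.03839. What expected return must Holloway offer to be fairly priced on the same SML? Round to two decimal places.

MRP = (9.54% − 4.56%) / (1.36 − 0.45) = 5.4725%
R_f = 4.56% − 0.45 × 5.4725% = 2.0974%
β_Holloway = Cov / Var(R_m) = 0.06255 / 0.03839 = 1.6293
E(R_Holloway) = R_f + β × MRP = 2.0974% + 1.6293 × 5.4725% = 11.01%

11.01%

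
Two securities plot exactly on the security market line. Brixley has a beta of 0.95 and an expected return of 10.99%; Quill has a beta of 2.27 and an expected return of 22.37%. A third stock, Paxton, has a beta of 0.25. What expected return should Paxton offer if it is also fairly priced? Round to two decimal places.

4.96%

MRP (SML slope) = (22.37% − 10.99%) / (2.27 − 0.95) = 11.38% / 1.32 = 8.6212%
R_f (intercept) = 10.99% − 0.95 × 8.6212% = 2.7999%
E(R_Paxton) = R_f + β × MRP = 2.7999% + 0.25 × 8.6212% = 4.96%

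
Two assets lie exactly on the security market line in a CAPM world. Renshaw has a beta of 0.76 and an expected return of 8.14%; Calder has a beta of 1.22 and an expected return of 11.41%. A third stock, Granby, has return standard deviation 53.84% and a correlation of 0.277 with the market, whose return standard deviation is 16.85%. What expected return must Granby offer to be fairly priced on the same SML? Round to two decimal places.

9.03%

MRP = (11.41% − 8.14%) / (1.22 − 0.76) = 7.1087%
R_f = 8.14% − 0.76 × 7.1087% = 2.7374%
β_Granby = ρ·σ_i/σ_m = 0.277 × 53.84 / 16.85 = 0.8851
E(R_Granby) = R_f + β × MRP = 2.7374% + 0.8851 × 7.1087% = 9.03%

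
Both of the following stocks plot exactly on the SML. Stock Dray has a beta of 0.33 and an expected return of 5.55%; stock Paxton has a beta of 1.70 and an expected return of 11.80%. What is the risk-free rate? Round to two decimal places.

4.04%

Both satisfy E(R) = R_f + β·MRP, so the slope of the SML is
MRP = (11.80% − 5.55%) / (1.70 − 0.33) = 6.25% / 1.37 = 4.5620%
R_f = E(R_Dray) − β_Dray·MRP = 5.55% − 0.33 × 4.5620% = 4.0445%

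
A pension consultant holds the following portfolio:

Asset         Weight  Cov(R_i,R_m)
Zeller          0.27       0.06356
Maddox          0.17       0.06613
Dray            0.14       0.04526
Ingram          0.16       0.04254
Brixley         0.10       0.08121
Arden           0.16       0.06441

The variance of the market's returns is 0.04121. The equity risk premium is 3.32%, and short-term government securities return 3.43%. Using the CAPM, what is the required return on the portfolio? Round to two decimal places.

8.26%

β_Zeller = 0.06356 / 0.04121 = 1.5423
β_Maddox = 0.06613 / 0.04121 = 1.6047
β_Dray = 0.04526 / 0.04121 = 1.0983
β_Ingram = 0.04254 / 0.04121 = 1.0323
β_Brixley = 0.08121 / 0.04121 = 1.9706
β_Arden = 0.06441 / 0.04121 = 1.5630
β_P = Σ w_i β_i = 0.27×1.5423 + 0.17×1.6047 + 0.14×1.0983 + 0.16×1.0323 + 0.10×1.9706 + 0.16×1.5630 = 1.4553
E(R_P) = R_f + β_P × MRP = 3.43% + 1.4553 × 3.32% = 8.26%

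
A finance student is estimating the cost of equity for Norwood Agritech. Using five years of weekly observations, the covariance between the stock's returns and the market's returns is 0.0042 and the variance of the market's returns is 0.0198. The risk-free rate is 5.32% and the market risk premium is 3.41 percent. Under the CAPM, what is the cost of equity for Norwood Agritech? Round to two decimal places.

β = Cov(R_i, R_m) / Var(R_m) = 0.0042 / 0.0198 = 0.2121
E(R) = R_f + β × MRP = 5.32% + 0.2121 × 3.41% = 6.04%

6.04%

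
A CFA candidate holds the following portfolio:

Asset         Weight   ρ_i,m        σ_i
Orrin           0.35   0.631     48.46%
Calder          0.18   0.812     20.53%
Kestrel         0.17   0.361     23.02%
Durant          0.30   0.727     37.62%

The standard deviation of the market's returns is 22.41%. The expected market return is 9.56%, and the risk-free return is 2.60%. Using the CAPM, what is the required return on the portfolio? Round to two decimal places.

9.84%

β_Orrin = 0.631 × 48.46% / 22.41% = 1.3645
β_Calder = 0.812 × 20.53% / 22.41% = 0.7439
β_Kestrel = 0.361 × 23.02% / 22.41% = 0.3708
β_Durant = 0.727 × 37.62% / 22.41% = 1.2204
β_P = Σ w_i β_i = 0.35×1.3645 + 0.18×0.7439 + 0.17×0.3708 + 0.30×1.2204 = 1.0406
MRP = 9.56% − 2.60% = 6.96%
E(R_P) = R_f + β_P × MRP = 2.60% + 1.0406 × 6.96% = 9.84%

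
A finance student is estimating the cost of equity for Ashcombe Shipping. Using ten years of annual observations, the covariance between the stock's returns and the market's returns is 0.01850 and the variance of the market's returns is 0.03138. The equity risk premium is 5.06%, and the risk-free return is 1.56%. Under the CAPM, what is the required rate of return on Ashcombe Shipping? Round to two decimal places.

4.54%

β = Cov(R_i, R_m) / Var(R_m) = 0.01850 / 0.03138 = 0.5895
E(R) = R_f + β × MRP = 1.56% + 0.5895 × 5.06% = 4.54%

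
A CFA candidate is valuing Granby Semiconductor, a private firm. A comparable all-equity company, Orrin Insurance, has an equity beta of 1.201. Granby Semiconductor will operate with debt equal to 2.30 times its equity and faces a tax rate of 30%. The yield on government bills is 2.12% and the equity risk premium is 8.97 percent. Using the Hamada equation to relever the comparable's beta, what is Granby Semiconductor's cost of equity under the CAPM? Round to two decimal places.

β_L = β_U × [1 + (1 − t)(D/E)] = 1.201 × [1 + (1 − 0.30) × 2.30]
    = 1.201 × [1 + 0.70 × 2.30] = 1.201 × 2.6100 = 3.1346
E(R) = R_f + β_L × MRP = 2.12% + 3.1346 × 8.97% = 30.24%

30.24%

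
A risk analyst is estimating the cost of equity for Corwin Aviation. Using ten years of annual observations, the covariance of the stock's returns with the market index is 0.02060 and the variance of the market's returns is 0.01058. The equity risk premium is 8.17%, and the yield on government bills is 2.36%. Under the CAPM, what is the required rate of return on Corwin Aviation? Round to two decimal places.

β = Cov(R_i, R_m) / Var(R_m) = 0.02060 / 0.01058 = 1.9471
E(R) = R_f + β × MRP = 2.36% + 1.9471 × 8.17% = 18.27%

18.27%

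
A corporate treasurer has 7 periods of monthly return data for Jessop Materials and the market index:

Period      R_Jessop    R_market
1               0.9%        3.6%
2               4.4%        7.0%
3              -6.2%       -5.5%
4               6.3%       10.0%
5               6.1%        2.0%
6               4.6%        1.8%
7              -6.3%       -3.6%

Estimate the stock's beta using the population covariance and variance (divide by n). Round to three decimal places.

0.854

Mean R_i = (0.9 + 4.4 − 6.2 + 6.3 + 6.1 + 4.6 − 6.3) / 7 = 1.4000%
Mean R_m = (3.6 + 7.0 − 5.5 + 10.0 + 2.0 + 1.8 − 3.6) / 7 = 2.1857%
Σ(R_i − R̄_i)(R_m − R̄_m) = 152.8800  ⇒  Cov = 152.8800 / 7 = 21.8400
Σ(R_m − R̄_m)² = 178.9686  ⇒  Var(R_m) = 178.9686 / 7 = 25.5669
β = Cov / Var(R_m) = 21.8400 / 25.5669 = 0.8542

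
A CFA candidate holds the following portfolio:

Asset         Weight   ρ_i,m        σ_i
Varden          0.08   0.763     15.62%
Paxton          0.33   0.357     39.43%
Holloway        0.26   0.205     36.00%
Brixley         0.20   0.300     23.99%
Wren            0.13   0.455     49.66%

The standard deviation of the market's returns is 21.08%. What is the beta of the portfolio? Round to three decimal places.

0.564

β_Varden = 0.763 × 15.62% / 21.08% = 0.5654
β_Paxton = 0.357 × 39.43% / 21.08% = 0.6678
β_Holloway = 0.205 × 36.00% / 21.08% = 0.3501
β_Brixley = 0.300 × 23.99% / 21.08% = 0.3414
β_Wren = 0.455 × 49.66% / 21.08% = 1.0719
β_P = Σ w_i β_i = 0.08×0.5654 + 0.33×0.6678 + 0.26×0.3501 + 0.20×0.3414 + 0.13×1.0719 = 0.5643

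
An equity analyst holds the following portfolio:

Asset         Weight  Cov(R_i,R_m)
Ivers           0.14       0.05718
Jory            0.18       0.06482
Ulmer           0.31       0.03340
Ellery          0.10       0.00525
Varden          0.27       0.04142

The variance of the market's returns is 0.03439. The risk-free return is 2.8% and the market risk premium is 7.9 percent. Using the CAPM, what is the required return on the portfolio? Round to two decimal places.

12.39%

β_Ivers = 0.05718 / 0.03439 = 1.6627
β_Jory = 0.06482 / 0.03439 = 1.8849
β_Ulmer = 0.03340 / 0.03439 = 0.9712
β_Ellery = 0.00525 / 0.03439 = 0.1527
β_Varden = 0.04142 / 0.03439 = 1.2044
β_P = Σ w_i β_i = 0.14×1.6627 + 0.18×1.8849 + 0.31×0.9712 + 0.10×0.1527 + 0.27×1.2044 = 1.2136
E(R_P) = R_f + β_P × MRP = 2.8% + 1.2136 × 7.9% = 12.39%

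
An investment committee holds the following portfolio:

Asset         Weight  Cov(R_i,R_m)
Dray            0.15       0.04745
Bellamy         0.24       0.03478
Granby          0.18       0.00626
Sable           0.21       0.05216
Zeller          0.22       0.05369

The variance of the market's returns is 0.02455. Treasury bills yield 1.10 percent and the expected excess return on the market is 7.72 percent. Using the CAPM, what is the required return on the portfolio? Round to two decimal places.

β_Dray = 0.04745 / 0.02455 = 1.9328
β_Bellamy = 0.03478 / 0.02455 = 1.4167
β_Granby = 0.00626 / 0.02455 = 0.2550
β_Sable = 0.05216 / 0.02455 = 2.1246
β_Zeller = 0.05369 / 0.02455 = 2.1870
β_P = Σ w_i β_i = 0.15×1.9328 + 0.24×1.4167 + 0.18×0.2550 + 0.21×2.1246 + 0.22×2.1870 = 1.6031
E(R_P) = R_f + β_P × MRP = 1.10% + 1.6031 × 7.72% = 13.48%

13.48%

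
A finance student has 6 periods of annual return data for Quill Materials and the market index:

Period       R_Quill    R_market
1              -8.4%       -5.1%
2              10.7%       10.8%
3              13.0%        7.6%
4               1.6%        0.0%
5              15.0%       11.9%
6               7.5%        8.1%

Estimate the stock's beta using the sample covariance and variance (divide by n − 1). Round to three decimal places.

1.247

Mean R_i = (-8.4 + 10.7 + 13.0 + 1.6 + 15.0 + 7.5) / 6 = 6.5667%
Mean R_m = (-5.1 + 10.8 + 7.6 + 0.0 + 11.9 + 8.1) / 6 = 5.5500%
Σ(R_i − R̄_i)(R_m − R̄_m) = 277.7800  ⇒  Cov = 277.7800 / 5 = 55.5560
Σ(R_m − R̄_m)² = 222.8150  ⇒  Var(R_m) = 222.8150 / 5 = 44.5630
β = Cov / Var(R_m) = 55.5560 / 44.5630 = 1.2467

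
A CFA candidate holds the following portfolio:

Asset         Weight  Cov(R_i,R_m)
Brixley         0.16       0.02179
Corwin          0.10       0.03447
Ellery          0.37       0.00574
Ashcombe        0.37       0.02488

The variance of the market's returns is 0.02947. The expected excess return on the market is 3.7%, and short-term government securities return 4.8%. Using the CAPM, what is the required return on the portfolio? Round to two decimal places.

7.09%

β_Brixley = 0.02179 / 0.02947 = 0.7394
β_Corwin = 0.03447 / 0.02947 = 1.1697
β_Ellery = 0.00574 / 0.02947 = 0.1948
β_Ashcombe = 0.02488 / 0.02947 = 0.8442
β_P = Σ w_i β_i = 0.16×0.7394 + 0.10×1.1697 + 0.37×0.1948 + 0.37×0.8442 = 0.6197
E(R_P) = R_f + β_P × MRP = 4.8% + 0.6197 × 3.7% = 7.09%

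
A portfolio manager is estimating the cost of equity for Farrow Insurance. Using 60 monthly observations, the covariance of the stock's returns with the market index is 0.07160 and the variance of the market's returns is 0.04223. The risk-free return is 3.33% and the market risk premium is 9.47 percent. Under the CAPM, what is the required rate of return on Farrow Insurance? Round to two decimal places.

β = Cov(R_i, R_m) / Var(R_m) = 0.07160 / 0.04223 = 1.6955
E(R) = R_f + β × MRP = 3.33% + 1.6955 × 9.47% = 19.39%

19.39%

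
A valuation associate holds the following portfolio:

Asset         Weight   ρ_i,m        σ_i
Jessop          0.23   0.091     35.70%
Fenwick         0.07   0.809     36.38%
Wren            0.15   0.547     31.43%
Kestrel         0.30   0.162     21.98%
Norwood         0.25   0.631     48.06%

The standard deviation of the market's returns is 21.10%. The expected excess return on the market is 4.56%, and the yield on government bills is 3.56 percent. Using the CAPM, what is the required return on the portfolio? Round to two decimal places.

6.59%

β_Jessop = 0.091 × 35.70% / 21.10% = 0.1540
β_Fenwick = 0.809 × 36.38% / 21.10% = 1.3949
β_Wren = 0.547 × 31.43% / 21.10% = 0.8148
β_Kestrel = 0.162 × 21.98% / 21.10% = 0.1688
β_Norwood = 0.631 × 48.06% / 21.10% = 1.4372
β_P = Σ w_i β_i = 0.23×0.1540 + 0.07×1.3949 + 0.15×0.8148 + 0.30×0.1688 + 0.25×1.4372 = 0.6652
E(R_P) = R_f + β_P × MRP = 3.56% + 0.6652 × 4.56% = 6.59%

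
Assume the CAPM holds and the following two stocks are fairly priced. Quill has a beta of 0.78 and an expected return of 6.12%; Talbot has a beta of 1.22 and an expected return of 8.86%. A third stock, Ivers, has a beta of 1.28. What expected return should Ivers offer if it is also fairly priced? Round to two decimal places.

9.23%

MRP (SML slope) = (8.86% − 6.12%) / (1.22 − 0.78) = 2.74% / 0.44 = 6.2273%
R_f (intercept) = 6.12% − 0.78 × 6.2273% = 1.2627%
E(R_Ivers) = R_f + β × MRP = 1.2627% + 1.28 × 6.2273% = 9.23%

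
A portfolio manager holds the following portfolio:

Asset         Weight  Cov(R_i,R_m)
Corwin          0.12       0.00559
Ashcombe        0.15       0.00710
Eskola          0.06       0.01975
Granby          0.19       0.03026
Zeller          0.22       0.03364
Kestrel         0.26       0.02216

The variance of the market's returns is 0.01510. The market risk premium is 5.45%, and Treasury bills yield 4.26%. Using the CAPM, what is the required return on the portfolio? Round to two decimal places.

β_Corwin = 0.00559 / 0.01510 = 0.3702
β_Ashcombe = 0.00710 / 0.01510 = 0.4702
β_Eskola = 0.01975 / 0.01510 = 1.3079
β_Granby = 0.03026 / 0.01510 = 2.0040
β_Zeller = 0.03364 / 0.01510 = 2.2278
β_Kestrel = 0.02216 / 0.01510 = 1.4675
β_P = Σ w_i β_i = 0.12×0.3702 + 0.15×0.4702 + 0.06×1.3079 + 0.19×2.0040 + 0.22×2.2278 + 0.26×1.4675 = 1.4459
E(R_P) = R_f + β_P × MRP = 4.26% + 1.4459 × 5.45% = 12.14%

12.14%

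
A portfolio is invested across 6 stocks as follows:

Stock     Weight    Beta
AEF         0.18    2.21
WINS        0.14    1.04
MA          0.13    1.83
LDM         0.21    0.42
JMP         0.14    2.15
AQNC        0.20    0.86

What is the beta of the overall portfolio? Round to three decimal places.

1.343

β_P = Σ w_i β_i = 0.18×2.21 + 0.14×1.04 + 0.13×1.83 + 0.21×0.42 + 0.14×2.15 + 0.20×0.86 = 1.3425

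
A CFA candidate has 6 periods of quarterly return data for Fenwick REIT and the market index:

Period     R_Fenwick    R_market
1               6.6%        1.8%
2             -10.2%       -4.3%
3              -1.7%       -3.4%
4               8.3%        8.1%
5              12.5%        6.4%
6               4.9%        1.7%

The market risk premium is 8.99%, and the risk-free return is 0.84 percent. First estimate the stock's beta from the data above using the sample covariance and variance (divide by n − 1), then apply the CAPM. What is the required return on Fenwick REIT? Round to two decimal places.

Mean R_i = (6.6 − 10.2 − 1.7 + 8.3 + 12.5 + 4.9) / 6 = 3.4000%
Mean R_m = (1.8 − 4.3 − 3.4 + 8.1 + 6.4 + 1.7) / 6 = 1.7167%
Σ(R_i − R̄_i)(R_m − R̄_m) = 182.0600  ⇒  Cov = 182.0600 / 5 = 36.4120
Σ(R_m − R̄_m)² = 125.0683  ⇒  Var(R_m) = 125.0683 / 5 = 25.0137
β = Cov / Var(R_m) = 36.4120 / 25.0137 = 1.4557
E(R) = R_f + β × MRP = 0.84% + 1.4557 × 8.99% = 13.93%

13.93%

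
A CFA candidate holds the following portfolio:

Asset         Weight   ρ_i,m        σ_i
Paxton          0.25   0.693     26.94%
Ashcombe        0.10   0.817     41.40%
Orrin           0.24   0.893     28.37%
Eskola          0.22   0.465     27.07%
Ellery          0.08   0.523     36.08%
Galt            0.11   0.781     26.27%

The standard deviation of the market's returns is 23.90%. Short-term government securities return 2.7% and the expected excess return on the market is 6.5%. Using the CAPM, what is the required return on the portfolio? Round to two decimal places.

β_Paxton = 0.693 × 26.94% / 23.90% = 0.7811
β_Ashcombe = 0.817 × 41.40% / 23.90% = 1.4152
β_Orrin = 0.893 × 28.37% / 23.90% = 1.0600
β_Eskola = 0.465 × 27.07% / 23.90% = 0.5267
β_Ellery = 0.523 × 36.08% / 23.90% = 0.7895
β_Galt = 0.781 × 26.27% / 23.90% = 0.8584
β_P = Σ w_i β_i = 0.25×0.7811 + 0.10×1.4152 + 0.24×1.0600 + 0.22×0.5267 + 0.08×0.7895 + 0.11×0.8584 = 0.8647
E(R_P) = R_f + β_P × MRP = 2.7% + 0.8647 × 6.5% = 8.32%

8.32%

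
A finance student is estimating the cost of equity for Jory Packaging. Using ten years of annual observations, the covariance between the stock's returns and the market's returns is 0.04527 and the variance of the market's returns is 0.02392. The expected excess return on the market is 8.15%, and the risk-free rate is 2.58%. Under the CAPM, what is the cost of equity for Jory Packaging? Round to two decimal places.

β = Cov(R_i, R_m) / Var(R_m) = 0.04527 / 0.02392 = 1.8926
E(R) = R_f + β × MRP = 2.58% + 1.8926 × 8.15% = 18.00%

18.00%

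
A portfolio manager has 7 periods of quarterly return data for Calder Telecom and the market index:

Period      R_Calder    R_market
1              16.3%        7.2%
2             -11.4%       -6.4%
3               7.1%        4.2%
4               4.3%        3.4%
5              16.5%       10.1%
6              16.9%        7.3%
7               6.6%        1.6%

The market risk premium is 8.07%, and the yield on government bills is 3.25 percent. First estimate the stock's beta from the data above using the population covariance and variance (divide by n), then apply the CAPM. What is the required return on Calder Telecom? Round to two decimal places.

Mean R_i = (16.3 − 11.4 + 7.1 + 4.3 + 16.5 + 16.9 + 6.6) / 7 = 8.0429%
Mean R_m = (7.2 − 6.4 + 4.2 + 3.4 + 10.1 + 7.3 + 1.6) / 7 = 3.9143%
Σ(R_i − R̄_i)(R_m − R̄_m) = 314.9657  ⇒  Cov = 314.9657 / 7 = 44.9951
Σ(R_m − R̄_m)² = 172.6086  ⇒  Var(R_m) = 172.6086 / 7 = 24.6584
β = Cov / Var(R_m) = 44.9951 / 24.6584 = 1.8247
E(R) = R_f + β × MRP = 3.25% + 1.8247 × 8.07% = 17.98%

17.98%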